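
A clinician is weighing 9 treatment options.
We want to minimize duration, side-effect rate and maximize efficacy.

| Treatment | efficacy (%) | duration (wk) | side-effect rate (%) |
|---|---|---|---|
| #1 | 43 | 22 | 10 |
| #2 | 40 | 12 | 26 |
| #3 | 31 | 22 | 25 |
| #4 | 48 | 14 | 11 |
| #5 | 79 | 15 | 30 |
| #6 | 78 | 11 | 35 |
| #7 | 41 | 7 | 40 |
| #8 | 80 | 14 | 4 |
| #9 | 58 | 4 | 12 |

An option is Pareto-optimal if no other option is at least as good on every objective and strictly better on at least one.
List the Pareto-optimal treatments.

#6, #8, #9

#1: dominated by #8 (efficacy 80≥43, duration 14≤22, side-effect rate 4≤10).
#2: dominated by #9 (efficacy 58≥40, duration 4≤12, side-effect rate 12≤26).
#3: dominated by #1 (efficacy 43≥31, duration 22≤22, side-effect rate 10≤25).
#4: dominated by #8 (efficacy 80≥48, duration 14≤14, side-effect rate 4≤11).
#5: dominated by #8 (efficacy 80≥79, duration 14≤15, side-effect rate 4≤30).
#6: not dominated.
#7: dominated by #9 (efficacy 58≥41, duration 4≤7, side-effect rate 12≤40).
#8: not dominated (best efficacy).
#9: not dominated (best duration).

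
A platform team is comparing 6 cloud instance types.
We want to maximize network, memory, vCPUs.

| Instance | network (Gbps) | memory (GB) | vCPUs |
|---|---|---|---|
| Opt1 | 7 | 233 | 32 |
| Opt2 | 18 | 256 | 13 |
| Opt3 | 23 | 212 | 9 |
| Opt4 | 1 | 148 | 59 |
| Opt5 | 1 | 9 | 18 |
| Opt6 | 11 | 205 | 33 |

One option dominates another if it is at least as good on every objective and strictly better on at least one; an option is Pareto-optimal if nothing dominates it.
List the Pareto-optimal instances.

Opt1: not dominated.
Opt2: not dominated (best memory).
Opt3: not dominated (best network).
Opt4: not dominated (best vCPUs).
Opt5: dominated by Opt1 (network 7≥1, memory 233≥9, vCPUs 32≥18).
Opt6: not dominated.

Opt1, Opt2, Opt3, Opt4, Opt6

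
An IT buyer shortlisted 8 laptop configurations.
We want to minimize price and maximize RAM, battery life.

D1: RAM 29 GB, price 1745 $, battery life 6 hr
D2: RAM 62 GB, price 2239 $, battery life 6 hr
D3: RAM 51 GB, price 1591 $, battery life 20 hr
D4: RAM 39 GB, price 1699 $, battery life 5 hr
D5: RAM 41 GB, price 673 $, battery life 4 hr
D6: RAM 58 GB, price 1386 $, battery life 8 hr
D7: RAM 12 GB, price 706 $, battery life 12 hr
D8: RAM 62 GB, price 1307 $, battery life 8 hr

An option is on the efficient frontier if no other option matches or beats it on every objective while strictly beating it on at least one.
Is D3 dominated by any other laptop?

No

D1: worse on RAM (29 vs 51).
D2: worse on price (2239 vs 1591).
D4: worse on RAM (39 vs 51).
D5: worse on RAM (41 vs 51).
D6: worse on battery life (8 vs 20).
D7: worse on RAM (12 vs 51).
D8: worse on battery life (8 vs 20).
No option is at least as good as D3 on every objective and strictly better on one.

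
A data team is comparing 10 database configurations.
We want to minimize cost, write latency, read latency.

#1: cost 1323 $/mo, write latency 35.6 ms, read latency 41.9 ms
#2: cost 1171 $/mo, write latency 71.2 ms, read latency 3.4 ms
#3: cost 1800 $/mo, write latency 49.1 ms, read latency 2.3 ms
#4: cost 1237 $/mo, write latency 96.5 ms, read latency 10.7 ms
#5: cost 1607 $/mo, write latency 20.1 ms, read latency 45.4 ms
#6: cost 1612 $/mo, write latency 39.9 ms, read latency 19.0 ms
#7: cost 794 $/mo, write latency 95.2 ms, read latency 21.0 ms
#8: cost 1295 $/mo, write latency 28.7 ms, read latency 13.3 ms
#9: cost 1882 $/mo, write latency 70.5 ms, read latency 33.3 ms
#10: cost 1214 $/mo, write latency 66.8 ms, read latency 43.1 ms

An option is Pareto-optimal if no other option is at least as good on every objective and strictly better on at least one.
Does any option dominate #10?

#1: worse on cost (1323 vs 1214).
#2: worse on write latency (71.2 vs 66.8).
#3: worse on cost (1800 vs 1214).
#4: worse on cost (1237 vs 1214).
#5: worse on cost (1607 vs 1214).
#6: worse on cost (1612 vs 1214).
#7: worse on write latency (95.2 vs 66.8).
#8: worse on cost (1295 vs 1214).
#9: worse on cost (1882 vs 1214).
No option is at least as good as #10 on every objective and strictly better on one.

No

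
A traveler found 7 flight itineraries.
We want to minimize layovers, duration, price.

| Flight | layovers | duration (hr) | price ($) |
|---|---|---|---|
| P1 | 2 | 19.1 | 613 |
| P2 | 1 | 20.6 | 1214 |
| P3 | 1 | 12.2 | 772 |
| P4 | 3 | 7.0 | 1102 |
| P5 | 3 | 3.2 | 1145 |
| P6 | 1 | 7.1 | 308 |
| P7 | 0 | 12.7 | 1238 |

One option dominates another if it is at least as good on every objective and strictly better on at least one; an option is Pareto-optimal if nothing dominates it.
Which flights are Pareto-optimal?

P4, P5, P6, P7

P1: dominated by P6 (layovers 1≤2, duration 7.1≤19.1, price 308≤613).
P2: dominated by P3 (layovers 1≤1, duration 12.2≤20.6, price 772≤1214).
P3: dominated by P6 (layovers 1≤1, duration 7.1≤12.2, price 308≤772).
P4: not dominated.
P5: not dominated (best duration).
P6: not dominated (best price).
P7: not dominated (best layovers).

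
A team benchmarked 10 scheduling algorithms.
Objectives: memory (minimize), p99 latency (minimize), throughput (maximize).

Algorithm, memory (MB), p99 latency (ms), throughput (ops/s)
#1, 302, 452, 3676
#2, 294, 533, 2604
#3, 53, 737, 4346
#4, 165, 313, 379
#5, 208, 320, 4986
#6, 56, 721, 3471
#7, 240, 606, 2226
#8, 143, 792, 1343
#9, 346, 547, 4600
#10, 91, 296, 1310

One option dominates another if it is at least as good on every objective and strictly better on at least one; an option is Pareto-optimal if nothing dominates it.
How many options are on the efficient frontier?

4

#1: dominated by #5 (memory 208≤302, p99 latency 320≤452, throughput 4986≥3676).
#2: dominated by #5 (memory 208≤294, p99 latency 320≤533, throughput 4986≥2604).
#3: not dominated (best memory).
#4: dominated by #10 (memory 91≤165, p99 latency 296≤313, throughput 1310≥379).
#5: not dominated (best throughput).
#6: not dominated.
#7: dominated by #5 (memory 208≤240, p99 latency 320≤606, throughput 4986≥2226).
#8: dominated by #3 (memory 53≤143, p99 latency 737≤792, throughput 4346≥1343).
#9: dominated by #5 (memory 208≤346, p99 latency 320≤547, throughput 4986≥4600).
#10: not dominated (best p99 latency).
Pareto-optimal: #3, #5, #6, #10 → 4.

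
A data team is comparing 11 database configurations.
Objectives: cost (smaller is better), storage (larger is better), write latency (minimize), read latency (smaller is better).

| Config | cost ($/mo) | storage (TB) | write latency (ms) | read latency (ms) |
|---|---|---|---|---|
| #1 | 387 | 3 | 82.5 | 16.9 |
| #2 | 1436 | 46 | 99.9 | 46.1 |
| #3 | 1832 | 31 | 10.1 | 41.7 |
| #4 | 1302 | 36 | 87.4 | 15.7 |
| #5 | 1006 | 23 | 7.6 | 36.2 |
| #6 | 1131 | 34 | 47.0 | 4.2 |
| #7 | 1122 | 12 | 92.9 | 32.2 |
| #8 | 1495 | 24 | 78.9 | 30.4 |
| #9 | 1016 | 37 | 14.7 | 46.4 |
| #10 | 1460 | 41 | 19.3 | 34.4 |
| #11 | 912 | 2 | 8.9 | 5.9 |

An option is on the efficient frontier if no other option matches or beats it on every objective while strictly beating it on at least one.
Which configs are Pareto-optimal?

#1, #2, #3, #4, #5, #6, #7, #9, #10, #11

#1: not dominated (best cost).
#2: not dominated (best storage).
#3: not dominated.
#4: not dominated.
#5: not dominated (best write latency).
#6: not dominated (best read latency).
#7: not dominated.
#8: dominated by #6 (cost 1131≤1495, storage 34≥24, write latency 47.0≤78.9, read latency 4.2≤30.4).
#9: not dominated.
#10: not dominated.
#11: not dominated.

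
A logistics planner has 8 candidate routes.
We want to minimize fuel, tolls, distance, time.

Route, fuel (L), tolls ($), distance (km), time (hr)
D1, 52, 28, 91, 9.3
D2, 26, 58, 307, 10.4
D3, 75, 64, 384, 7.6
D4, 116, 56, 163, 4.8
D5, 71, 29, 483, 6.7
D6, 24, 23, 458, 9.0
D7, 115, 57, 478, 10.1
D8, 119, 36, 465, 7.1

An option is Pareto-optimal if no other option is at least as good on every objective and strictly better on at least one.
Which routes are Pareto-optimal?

D1: not dominated (best distance).
D2: not dominated.
D3: not dominated.
D4: not dominated (best time).
D5: not dominated.
D6: not dominated (best fuel).
D7: dominated by D1 (fuel 52≤115, tolls 28≤57, distance 91≤478, time 9.3≤10.1).
D8: not dominated.

D1, D2, D3, D4, D5, D6, D8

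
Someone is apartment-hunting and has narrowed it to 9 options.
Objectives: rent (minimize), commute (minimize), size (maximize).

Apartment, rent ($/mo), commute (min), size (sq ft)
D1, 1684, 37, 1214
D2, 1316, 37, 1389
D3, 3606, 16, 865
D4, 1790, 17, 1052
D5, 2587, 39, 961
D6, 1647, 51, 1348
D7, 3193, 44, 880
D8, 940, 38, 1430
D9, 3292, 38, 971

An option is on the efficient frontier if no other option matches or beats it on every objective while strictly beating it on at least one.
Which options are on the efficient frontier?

D1: dominated by D2 (rent 1316≤1684, commute 37≤37, size 1389≥1214).
D2: not dominated.
D3: not dominated (best commute).
D4: not dominated.
D5: dominated by D1 (rent 1684≤2587, commute 37≤39, size 1214≥961).
D6: dominated by D2 (rent 1316≤1647, commute 37≤51, size 1389≥1348).
D7: dominated by D1 (rent 1684≤3193, commute 37≤44, size 1214≥880).
D8: not dominated (best rent).
D9: dominated by D1 (rent 1684≤3292, commute 37≤38, size 1214≥971).

D2, D3, D4, D8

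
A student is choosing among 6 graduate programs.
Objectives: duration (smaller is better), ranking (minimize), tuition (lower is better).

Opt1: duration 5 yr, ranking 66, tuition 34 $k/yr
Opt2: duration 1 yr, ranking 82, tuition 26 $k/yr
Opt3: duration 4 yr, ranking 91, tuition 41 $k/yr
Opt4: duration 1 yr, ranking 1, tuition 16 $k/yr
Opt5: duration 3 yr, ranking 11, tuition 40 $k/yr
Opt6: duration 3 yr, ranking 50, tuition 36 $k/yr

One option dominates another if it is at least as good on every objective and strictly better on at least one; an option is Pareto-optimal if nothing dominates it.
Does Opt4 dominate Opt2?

Opt4 vs Opt2: duration 1≤1, ranking 1≤82, tuition 16≤26 — Opt4 is at least as good on every objective with at least one strict improvement.

Yes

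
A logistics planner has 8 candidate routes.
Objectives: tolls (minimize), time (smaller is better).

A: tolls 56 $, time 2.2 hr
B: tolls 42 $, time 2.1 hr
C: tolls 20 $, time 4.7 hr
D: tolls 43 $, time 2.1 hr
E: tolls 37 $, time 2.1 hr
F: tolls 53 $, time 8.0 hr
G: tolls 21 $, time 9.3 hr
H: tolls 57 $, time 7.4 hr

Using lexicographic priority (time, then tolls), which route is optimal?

E

First minimize time: best is 2.1, kept {B, D, E}.
Then minimize tolls: best is 37, kept {E}.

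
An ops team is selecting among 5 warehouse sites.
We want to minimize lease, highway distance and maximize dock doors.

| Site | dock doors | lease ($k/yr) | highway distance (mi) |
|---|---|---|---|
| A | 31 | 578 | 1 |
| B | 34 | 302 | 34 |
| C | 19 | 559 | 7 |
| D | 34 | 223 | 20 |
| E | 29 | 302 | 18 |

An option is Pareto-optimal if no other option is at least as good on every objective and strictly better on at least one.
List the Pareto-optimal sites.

A, C, D, E

A: not dominated (best highway distance).
B: dominated by D (dock doors 34≥34, lease 223≤302, highway distance 20≤34).
C: not dominated.
D: not dominated (best lease).
E: not dominated.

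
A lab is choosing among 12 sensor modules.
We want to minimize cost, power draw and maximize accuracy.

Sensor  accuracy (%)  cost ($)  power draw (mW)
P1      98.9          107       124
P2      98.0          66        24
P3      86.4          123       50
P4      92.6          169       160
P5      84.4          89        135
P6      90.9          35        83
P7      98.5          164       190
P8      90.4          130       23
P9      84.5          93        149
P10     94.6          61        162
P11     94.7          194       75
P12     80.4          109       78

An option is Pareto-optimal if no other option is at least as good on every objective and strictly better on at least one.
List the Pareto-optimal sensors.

P1: not dominated (best accuracy).
P2: not dominated.
P3: dominated by P2 (accuracy 98.0≥86.4, cost 66≤123, power draw 24≤50).
P4: dominated by P1 (accuracy 98.9≥92.6, cost 107≤169, power draw 124≤160).
P5: dominated by P2 (accuracy 98.0≥84.4, cost 66≤89, power draw 24≤135).
P6: not dominated (best cost).
P7: dominated by P1 (accuracy 98.9≥98.5, cost 107≤164, power draw 124≤190).
P8: not dominated (best power draw).
P9: dominated by P2 (accuracy 98.0≥84.5, cost 66≤93, power draw 24≤149).
P10: not dominated.
P11: dominated by P2 (accuracy 98.0≥94.7, cost 66≤194, power draw 24≤75).
P12: dominated by P2 (accuracy 98.0≥80.4, cost 66≤109, power draw 24≤78).

P1, P2, P6, P8, P10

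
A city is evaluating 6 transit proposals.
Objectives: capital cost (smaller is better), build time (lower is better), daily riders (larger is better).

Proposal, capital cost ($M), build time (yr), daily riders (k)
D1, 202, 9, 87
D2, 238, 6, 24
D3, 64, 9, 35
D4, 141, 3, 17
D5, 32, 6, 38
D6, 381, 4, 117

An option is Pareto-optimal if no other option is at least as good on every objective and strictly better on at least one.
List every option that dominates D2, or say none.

D5: capital cost 32≤238, build time 6≤6, daily riders 38≥24 — dominates D2.
Others (D1, D3, D4, D6) are each worse than D2 on at least one objective.

D5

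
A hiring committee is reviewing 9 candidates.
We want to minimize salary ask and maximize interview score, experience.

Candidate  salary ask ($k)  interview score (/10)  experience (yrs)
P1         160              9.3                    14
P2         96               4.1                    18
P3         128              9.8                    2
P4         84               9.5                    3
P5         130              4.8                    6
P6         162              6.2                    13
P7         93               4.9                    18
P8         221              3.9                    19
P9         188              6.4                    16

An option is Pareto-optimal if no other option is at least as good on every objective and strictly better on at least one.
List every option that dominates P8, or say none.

none

P1: worse on experience (14 vs 19).
P2: worse on experience (18 vs 19).
P3: worse on experience (2 vs 19).
P4: worse on experience (3 vs 19).
P5: worse on experience (6 vs 19).
P6: worse on experience (13 vs 19).
P7: worse on experience (18 vs 19).
P9: worse on experience (16 vs 19).
No option dominates P8.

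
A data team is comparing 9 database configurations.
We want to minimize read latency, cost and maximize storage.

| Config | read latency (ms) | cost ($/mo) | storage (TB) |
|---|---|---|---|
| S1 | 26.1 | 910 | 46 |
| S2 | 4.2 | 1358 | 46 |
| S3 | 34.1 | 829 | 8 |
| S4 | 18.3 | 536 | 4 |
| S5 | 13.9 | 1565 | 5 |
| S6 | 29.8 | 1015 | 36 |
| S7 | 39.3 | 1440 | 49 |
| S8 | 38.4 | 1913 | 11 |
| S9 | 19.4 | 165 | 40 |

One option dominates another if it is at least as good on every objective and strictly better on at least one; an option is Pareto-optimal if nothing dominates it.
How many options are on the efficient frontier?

5

S1: not dominated.
S2: not dominated (best read latency).
S3: dominated by S9 (read latency 19.4≤34.1, cost 165≤829, storage 40≥8).
S4: not dominated.
S5: dominated by S2 (read latency 4.2≤13.9, cost 1358≤1565, storage 46≥5).
S6: dominated by S1 (read latency 26.1≤29.8, cost 910≤1015, storage 46≥36).
S7: not dominated (best storage).
S8: dominated by S1 (read latency 26.1≤38.4, cost 910≤1913, storage 46≥11).
S9: not dominated (best cost).
Pareto-optimal: S1, S2, S4, S7, S9 → 5.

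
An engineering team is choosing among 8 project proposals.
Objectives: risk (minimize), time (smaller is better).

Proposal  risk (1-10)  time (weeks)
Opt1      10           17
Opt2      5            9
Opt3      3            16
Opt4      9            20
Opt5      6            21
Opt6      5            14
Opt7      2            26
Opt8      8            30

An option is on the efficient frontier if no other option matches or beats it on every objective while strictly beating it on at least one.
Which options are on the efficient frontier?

Opt1: dominated by Opt2 (risk 5≤10, time 9≤17).
Opt2: not dominated (best time).
Opt3: not dominated.
Opt4: dominated by Opt2 (risk 5≤9, time 9≤20).
Opt5: dominated by Opt2 (risk 5≤6, time 9≤21).
Opt6: dominated by Opt2 (risk 5≤5, time 9≤14).
Opt7: not dominated (best risk).
Opt8: dominated by Opt2 (risk 5≤8, time 9≤30).

Opt2, Opt3, Opt7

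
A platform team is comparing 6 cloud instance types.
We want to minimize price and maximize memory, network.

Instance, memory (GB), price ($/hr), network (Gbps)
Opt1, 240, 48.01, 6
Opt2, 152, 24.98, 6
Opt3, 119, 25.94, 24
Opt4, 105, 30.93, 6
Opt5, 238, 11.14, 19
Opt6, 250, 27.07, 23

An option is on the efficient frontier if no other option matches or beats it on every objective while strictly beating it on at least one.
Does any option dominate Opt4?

Opt2 vs Opt4: memory 152≥105, price 24.98≤30.93, network 6≥6 — Opt2 is at least as good on every objective and strictly better on at least one, so Opt2 dominates Opt4.

Yes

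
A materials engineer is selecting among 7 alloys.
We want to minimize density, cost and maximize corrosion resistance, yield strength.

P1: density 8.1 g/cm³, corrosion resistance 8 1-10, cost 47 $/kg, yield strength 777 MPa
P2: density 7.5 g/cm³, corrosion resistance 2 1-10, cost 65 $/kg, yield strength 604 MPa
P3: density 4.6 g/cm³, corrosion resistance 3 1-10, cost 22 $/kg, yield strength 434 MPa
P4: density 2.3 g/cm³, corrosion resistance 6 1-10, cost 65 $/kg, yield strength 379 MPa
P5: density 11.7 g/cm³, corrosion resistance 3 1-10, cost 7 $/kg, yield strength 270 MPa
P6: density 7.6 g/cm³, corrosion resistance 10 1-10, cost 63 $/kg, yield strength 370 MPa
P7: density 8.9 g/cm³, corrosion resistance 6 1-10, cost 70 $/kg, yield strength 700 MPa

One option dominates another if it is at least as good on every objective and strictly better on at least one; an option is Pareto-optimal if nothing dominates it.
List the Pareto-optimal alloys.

P1, P2, P3, P4, P5, P6

P1: not dominated (best yield strength).
P2: not dominated.
P3: not dominated.
P4: not dominated (best density).
P5: not dominated (best cost).
P6: not dominated (best corrosion resistance).
P7: dominated by P1 (density 8.1≤8.9, corrosion resistance 8≥6, cost 47≤70, yield strength 777≥700).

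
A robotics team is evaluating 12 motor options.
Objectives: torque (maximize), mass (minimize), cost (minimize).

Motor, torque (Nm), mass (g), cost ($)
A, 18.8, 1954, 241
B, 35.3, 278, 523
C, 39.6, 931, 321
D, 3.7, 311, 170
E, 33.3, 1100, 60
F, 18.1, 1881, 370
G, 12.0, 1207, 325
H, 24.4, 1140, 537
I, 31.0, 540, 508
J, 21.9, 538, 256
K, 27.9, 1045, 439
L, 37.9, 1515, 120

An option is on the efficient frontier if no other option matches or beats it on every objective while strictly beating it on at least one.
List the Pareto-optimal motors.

A: dominated by E (torque 33.3≥18.8, mass 1100≤1954, cost 60≤241).
B: not dominated (best mass).
C: not dominated (best torque).
D: not dominated.
E: not dominated (best cost).
F: dominated by C (torque 39.6≥18.1, mass 931≤1881, cost 321≤370).
G: dominated by C (torque 39.6≥12.0, mass 931≤1207, cost 321≤325).
H: dominated by B (torque 35.3≥24.4, mass 278≤1140, cost 523≤537).
I: not dominated.
J: not dominated.
K: dominated by C (torque 39.6≥27.9, mass 931≤1045, cost 321≤439).
L: not dominated.

B, C, D, E, I, J, L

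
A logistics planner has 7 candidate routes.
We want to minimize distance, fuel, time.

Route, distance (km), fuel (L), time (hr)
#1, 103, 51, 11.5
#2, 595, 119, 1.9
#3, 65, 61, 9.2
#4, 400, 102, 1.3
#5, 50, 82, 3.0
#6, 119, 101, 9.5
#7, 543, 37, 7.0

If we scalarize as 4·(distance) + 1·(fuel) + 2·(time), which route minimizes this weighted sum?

#1: 4·103 + 1·51 + 2·11.5 = 486.0
#2: 4·595 + 1·119 + 2·1.9 = 2502.8
#3: 4·65 + 1·61 + 2·9.2 = 339.4
#4: 4·400 + 1·102 + 2·1.3 = 1704.6
#5: 4·50 + 1·82 + 2·3.0 = 288.0
#6: 4·119 + 1·101 + 2·9.5 = 596.0
#7: 4·543 + 1·37 + 2·7.0 = 2223.0
Lowest: #5 at 288.0.

#5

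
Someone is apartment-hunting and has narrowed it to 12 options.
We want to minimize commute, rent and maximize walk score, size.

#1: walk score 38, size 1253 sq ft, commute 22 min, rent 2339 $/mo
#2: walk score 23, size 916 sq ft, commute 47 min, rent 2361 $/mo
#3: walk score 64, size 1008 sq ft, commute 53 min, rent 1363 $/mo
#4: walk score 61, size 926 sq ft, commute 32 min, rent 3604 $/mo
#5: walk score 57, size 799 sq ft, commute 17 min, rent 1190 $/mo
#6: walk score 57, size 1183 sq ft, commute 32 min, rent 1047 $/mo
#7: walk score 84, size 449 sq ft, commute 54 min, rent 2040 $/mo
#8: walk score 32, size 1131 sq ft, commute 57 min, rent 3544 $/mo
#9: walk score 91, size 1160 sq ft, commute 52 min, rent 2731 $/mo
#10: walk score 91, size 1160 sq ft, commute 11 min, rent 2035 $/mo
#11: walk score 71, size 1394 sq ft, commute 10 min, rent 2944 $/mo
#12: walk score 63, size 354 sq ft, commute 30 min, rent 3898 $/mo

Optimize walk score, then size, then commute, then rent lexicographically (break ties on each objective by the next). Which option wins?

#10

First maximize walk score: best is 91, kept {#9, #10}.
Then maximize size: best is 1160, kept {#9, #10}.
Then minimize commute: best is 11, kept {#10}.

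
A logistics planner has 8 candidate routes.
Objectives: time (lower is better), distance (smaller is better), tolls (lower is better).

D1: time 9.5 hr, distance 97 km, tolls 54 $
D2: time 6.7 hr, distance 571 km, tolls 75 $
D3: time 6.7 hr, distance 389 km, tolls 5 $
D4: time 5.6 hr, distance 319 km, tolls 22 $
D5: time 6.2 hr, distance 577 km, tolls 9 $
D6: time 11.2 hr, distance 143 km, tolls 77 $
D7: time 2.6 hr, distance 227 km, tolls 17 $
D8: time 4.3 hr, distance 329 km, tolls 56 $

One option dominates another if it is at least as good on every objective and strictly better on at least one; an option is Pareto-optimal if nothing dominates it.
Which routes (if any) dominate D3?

none

D1: worse on time (9.5 vs 6.7).
D2: worse on distance (571 vs 389).
D4: worse on tolls (22 vs 5).
D5: worse on distance (577 vs 389).
D6: worse on time (11.2 vs 6.7).
D7: worse on tolls (17 vs 5).
D8: worse on tolls (56 vs 5).
No option dominates D3.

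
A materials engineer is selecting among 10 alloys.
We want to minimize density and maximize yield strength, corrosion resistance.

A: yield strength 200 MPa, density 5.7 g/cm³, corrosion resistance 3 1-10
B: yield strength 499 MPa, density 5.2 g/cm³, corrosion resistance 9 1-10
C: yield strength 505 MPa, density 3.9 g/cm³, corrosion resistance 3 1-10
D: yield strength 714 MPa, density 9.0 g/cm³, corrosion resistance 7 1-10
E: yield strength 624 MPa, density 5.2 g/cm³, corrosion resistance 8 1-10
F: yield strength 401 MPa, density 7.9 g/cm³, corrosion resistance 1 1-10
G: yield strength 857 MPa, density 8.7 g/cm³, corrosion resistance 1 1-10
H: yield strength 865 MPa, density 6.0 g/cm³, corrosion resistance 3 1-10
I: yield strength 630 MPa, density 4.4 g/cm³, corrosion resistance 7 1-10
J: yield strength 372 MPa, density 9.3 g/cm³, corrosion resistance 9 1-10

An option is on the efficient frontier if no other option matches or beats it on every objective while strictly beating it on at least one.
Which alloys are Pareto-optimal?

B, C, D, E, H, I

A: dominated by B (yield strength 499≥200, density 5.2≤5.7, corrosion resistance 9≥3).
B: not dominated.
C: not dominated (best density).
D: not dominated.
E: not dominated.
F: dominated by B (yield strength 499≥401, density 5.2≤7.9, corrosion resistance 9≥1).
G: dominated by H (yield strength 865≥857, density 6.0≤8.7, corrosion resistance 3≥1).
H: not dominated (best yield strength).
I: not dominated.
J: dominated by B (yield strength 499≥372, density 5.2≤9.3, corrosion resistance 9≥9).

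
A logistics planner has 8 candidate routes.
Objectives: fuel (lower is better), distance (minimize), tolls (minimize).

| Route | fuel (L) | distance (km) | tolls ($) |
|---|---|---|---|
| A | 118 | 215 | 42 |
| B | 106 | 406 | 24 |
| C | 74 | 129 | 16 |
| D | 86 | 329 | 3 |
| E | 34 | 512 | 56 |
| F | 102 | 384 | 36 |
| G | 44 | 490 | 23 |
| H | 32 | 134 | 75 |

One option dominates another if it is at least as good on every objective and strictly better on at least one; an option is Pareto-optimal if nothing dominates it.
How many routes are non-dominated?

A: dominated by C (fuel 74≤118, distance 129≤215, tolls 16≤42).
B: dominated by C (fuel 74≤106, distance 129≤406, tolls 16≤24).
C: not dominated (best distance).
D: not dominated (best tolls).
E: not dominated.
F: dominated by C (fuel 74≤102, distance 129≤384, tolls 16≤36).
G: not dominated.
H: not dominated (best fuel).
Pareto-optimal: C, D, E, G, H → 5.

5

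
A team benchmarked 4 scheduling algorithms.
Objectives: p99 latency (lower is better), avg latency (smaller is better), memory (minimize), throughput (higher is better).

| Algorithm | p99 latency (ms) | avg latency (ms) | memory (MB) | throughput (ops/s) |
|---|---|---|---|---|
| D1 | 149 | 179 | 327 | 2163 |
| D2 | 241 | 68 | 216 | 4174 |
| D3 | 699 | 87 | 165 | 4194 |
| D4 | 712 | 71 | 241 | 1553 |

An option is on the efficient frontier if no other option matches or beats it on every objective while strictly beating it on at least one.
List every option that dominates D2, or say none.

D1: worse on avg latency (179 vs 68).
D3: worse on p99 latency (699 vs 241).
D4: worse on p99 latency (712 vs 241).
No option dominates D2.

none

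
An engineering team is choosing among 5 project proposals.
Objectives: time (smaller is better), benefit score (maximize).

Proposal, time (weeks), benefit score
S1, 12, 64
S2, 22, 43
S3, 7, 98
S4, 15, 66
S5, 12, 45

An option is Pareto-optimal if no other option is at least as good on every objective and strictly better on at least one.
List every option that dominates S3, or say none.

none

S1: worse on time (12 vs 7).
S2: worse on time (22 vs 7).
S4: worse on time (15 vs 7).
S5: worse on time (12 vs 7).
No option dominates S3.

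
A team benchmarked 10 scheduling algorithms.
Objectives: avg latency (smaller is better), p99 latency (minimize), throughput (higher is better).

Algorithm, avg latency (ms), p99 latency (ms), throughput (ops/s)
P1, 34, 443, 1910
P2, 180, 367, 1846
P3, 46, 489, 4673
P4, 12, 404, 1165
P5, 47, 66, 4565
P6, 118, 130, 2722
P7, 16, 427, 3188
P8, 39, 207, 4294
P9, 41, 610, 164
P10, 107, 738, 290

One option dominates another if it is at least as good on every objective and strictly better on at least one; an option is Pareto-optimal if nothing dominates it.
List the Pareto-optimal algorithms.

P1: dominated by P7 (avg latency 16≤34, p99 latency 427≤443, throughput 3188≥1910).
P2: dominated by P5 (avg latency 47≤180, p99 latency 66≤367, throughput 4565≥1846).
P3: not dominated (best throughput).
P4: not dominated (best avg latency).
P5: not dominated (best p99 latency).
P6: dominated by P5 (avg latency 47≤118, p99 latency 66≤130, throughput 4565≥2722).
P7: not dominated.
P8: not dominated.
P9: dominated by P1 (avg latency 34≤41, p99 latency 443≤610, throughput 1910≥164).
P10: dominated by P1 (avg latency 34≤107, p99 latency 443≤738, throughput 1910≥290).

P3, P4, P5, P7, P8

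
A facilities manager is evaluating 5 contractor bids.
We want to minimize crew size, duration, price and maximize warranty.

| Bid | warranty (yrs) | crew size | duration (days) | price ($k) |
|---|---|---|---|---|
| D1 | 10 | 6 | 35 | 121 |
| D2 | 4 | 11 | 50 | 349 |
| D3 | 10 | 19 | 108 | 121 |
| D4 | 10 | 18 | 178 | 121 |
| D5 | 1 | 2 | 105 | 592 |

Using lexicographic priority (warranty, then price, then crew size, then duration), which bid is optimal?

First maximize warranty: best is 10, kept {D1, D3, D4}.
Then minimize price: best is 121, kept {D1, D3, D4}.
Then minimize crew size: best is 6, kept {D1}.

D1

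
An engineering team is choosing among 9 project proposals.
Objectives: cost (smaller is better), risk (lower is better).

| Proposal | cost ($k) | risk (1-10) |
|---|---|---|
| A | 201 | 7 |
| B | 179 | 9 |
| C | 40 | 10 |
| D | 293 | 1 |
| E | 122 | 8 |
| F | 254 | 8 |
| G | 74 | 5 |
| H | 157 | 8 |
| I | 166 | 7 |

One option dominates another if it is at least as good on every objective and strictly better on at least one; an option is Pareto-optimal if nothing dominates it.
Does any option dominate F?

Yes

A vs F: cost 201≤254, risk 7≤8 — A is at least as good on every objective and strictly better on at least one, so A dominates F.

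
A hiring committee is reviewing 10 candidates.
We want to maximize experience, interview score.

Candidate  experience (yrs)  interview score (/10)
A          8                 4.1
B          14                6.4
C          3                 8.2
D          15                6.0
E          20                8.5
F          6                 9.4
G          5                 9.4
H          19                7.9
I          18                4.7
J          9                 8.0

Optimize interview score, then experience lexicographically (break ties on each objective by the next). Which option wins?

First maximize interview score: best is 9.4, kept {F, G}.
Then maximize experience: best is 6, kept {F}.

F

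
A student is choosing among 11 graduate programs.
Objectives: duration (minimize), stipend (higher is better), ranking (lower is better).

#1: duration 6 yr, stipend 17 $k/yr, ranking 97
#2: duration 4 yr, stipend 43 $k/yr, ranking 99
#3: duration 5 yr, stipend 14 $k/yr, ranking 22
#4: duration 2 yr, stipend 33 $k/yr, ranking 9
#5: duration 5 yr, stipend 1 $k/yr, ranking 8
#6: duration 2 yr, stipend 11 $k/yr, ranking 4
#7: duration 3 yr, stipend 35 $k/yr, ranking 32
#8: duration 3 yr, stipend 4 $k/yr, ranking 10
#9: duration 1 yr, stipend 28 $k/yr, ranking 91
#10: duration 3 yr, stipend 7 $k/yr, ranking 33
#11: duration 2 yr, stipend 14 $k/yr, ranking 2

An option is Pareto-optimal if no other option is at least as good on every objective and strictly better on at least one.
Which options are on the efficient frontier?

#1: dominated by #4 (duration 2≤6, stipend 33≥17, ranking 9≤97).
#2: not dominated (best stipend).
#3: dominated by #4 (duration 2≤5, stipend 33≥14, ranking 9≤22).
#4: not dominated.
#5: dominated by #6 (duration 2≤5, stipend 11≥1, ranking 4≤8).
#6: dominated by #11 (duration 2≤2, stipend 14≥11, ranking 2≤4).
#7: not dominated.
#8: dominated by #4 (duration 2≤3, stipend 33≥4, ranking 9≤10).
#9: not dominated (best duration).
#10: dominated by #4 (duration 2≤3, stipend 33≥7, ranking 9≤33).
#11: not dominated (best ranking).

#2, #4, #7, #9, #11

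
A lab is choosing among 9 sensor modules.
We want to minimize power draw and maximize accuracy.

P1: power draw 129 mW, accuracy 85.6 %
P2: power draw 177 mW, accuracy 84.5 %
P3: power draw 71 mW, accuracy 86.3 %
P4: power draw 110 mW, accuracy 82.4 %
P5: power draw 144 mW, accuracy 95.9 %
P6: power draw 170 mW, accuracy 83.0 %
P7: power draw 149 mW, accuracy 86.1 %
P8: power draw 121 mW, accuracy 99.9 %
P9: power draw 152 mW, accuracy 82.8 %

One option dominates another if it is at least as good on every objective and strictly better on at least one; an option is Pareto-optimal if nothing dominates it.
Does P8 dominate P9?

P8 vs P9: power draw 121≤152, accuracy 99.9≥82.8 — P8 is at least as good on every objective with at least one strict improvement.

Yes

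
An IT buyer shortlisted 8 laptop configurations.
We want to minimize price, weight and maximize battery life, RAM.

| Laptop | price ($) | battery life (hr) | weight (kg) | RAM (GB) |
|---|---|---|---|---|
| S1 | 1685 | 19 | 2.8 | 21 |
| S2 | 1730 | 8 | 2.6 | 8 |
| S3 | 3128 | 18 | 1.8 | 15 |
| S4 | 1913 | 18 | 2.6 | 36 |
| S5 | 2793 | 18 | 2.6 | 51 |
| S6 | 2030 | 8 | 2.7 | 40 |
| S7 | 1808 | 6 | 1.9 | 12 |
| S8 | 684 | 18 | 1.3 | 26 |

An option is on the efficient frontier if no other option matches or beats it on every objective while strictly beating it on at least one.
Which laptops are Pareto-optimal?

S1: not dominated (best battery life).
S2: dominated by S8 (price 684≤1730, battery life 18≥8, weight 1.3≤2.6, RAM 26≥8).
S3: dominated by S8 (price 684≤3128, battery life 18≥18, weight 1.3≤1.8, RAM 26≥15).
S4: not dominated.
S5: not dominated (best RAM).
S6: not dominated.
S7: dominated by S8 (price 684≤1808, battery life 18≥6, weight 1.3≤1.9, RAM 26≥12).
S8: not dominated (best price).

S1, S4, S5, S6, S8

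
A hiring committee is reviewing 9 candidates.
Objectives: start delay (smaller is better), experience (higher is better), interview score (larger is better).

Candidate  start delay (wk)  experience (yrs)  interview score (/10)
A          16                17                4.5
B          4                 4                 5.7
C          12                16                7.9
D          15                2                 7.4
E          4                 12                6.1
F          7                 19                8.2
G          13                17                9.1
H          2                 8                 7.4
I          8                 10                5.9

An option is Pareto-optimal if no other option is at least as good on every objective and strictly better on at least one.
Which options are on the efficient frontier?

A: dominated by F (start delay 7≤16, experience 19≥17, interview score 8.2≥4.5).
B: dominated by E (start delay 4≤4, experience 12≥4, interview score 6.1≥5.7).
C: dominated by F (start delay 7≤12, experience 19≥16, interview score 8.2≥7.9).
D: dominated by C (start delay 12≤15, experience 16≥2, interview score 7.9≥7.4).
E: not dominated.
F: not dominated (best experience).
G: not dominated (best interview score).
H: not dominated (best start delay).
I: dominated by E (start delay 4≤8, experience 12≥10, interview score 6.1≥5.9).

E, F, G, H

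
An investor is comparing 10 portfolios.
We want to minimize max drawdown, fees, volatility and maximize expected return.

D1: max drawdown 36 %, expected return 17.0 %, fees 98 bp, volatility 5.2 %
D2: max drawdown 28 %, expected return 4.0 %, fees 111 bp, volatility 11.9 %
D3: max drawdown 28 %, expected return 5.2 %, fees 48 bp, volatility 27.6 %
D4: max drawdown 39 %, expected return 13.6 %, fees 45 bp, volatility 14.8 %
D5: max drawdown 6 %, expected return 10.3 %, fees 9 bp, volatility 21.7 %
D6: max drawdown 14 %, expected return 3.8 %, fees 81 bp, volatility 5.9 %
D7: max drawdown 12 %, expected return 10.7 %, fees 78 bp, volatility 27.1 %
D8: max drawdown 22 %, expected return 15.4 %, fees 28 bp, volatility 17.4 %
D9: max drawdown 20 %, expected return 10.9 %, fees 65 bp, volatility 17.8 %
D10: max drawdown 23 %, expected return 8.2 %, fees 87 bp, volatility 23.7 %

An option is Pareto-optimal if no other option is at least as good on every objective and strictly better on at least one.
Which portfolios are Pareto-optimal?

D1, D2, D4, D5, D6, D7, D8, D9

D1: not dominated (best expected return).
D2: not dominated.
D3: dominated by D5 (max drawdown 6≤28, expected return 10.3≥5.2, fees 9≤48, volatility 21.7≤27.6).
D4: not dominated.
D5: not dominated (best max drawdown).
D6: not dominated.
D7: not dominated.
D8: not dominated.
D9: not dominated.
D10: dominated by D5 (max drawdown 6≤23, expected return 10.3≥8.2, fees 9≤87, volatility 21.7≤23.7).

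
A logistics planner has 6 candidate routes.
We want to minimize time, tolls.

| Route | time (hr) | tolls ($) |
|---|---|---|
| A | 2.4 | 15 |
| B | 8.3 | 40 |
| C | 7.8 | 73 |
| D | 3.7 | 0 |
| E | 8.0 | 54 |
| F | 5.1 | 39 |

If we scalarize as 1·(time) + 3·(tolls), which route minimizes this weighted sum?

A: 1·2.4 + 3·15 = 47.4
B: 1·8.3 + 3·40 = 128.3
C: 1·7.8 + 3·73 = 226.8
D: 1·3.7 + 3·0 = 3.7
E: 1·8.0 + 3·54 = 170.0
F: 1·5.1 + 3·39 = 122.1
Lowest: D at 3.7.

D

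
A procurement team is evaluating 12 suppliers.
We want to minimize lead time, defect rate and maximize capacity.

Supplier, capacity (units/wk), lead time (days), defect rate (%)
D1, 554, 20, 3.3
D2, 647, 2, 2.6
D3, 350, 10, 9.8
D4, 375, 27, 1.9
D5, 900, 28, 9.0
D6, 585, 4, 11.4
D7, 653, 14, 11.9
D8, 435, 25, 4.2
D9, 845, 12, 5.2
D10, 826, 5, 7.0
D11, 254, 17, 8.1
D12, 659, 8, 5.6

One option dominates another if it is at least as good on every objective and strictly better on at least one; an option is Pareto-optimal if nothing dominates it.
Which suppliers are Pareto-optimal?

D2, D4, D5, D9, D10, D12

D1: dominated by D2 (capacity 647≥554, lead time 2≤20, defect rate 2.6≤3.3).
D2: not dominated (best lead time).
D3: dominated by D2 (capacity 647≥350, lead time 2≤10, defect rate 2.6≤9.8).
D4: not dominated (best defect rate).
D5: not dominated (best capacity).
D6: dominated by D2 (capacity 647≥585, lead time 2≤4, defect rate 2.6≤11.4).
D7: dominated by D9 (capacity 845≥653, lead time 12≤14, defect rate 5.2≤11.9).
D8: dominated by D1 (capacity 554≥435, lead time 20≤25, defect rate 3.3≤4.2).
D9: not dominated.
D10: not dominated.
D11: dominated by D2 (capacity 647≥254, lead time 2≤17, defect rate 2.6≤8.1).
D12: not dominated.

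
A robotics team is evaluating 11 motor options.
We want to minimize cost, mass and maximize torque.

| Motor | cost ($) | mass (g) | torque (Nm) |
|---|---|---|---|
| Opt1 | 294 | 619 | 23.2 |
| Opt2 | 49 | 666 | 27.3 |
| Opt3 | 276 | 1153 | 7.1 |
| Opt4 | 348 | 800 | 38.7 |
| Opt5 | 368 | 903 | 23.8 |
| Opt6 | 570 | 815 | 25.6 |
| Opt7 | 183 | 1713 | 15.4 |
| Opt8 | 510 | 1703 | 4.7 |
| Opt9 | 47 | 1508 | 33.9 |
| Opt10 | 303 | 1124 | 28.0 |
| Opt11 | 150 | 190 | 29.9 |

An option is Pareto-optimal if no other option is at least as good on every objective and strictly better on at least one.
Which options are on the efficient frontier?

Opt2, Opt4, Opt9, Opt11

Opt1: dominated by Opt11 (cost 150≤294, mass 190≤619, torque 29.9≥23.2).
Opt2: not dominated.
Opt3: dominated by Opt2 (cost 49≤276, mass 666≤1153, torque 27.3≥7.1).
Opt4: not dominated (best torque).
Opt5: dominated by Opt2 (cost 49≤368, mass 666≤903, torque 27.3≥23.8).
Opt6: dominated by Opt2 (cost 49≤570, mass 666≤815, torque 27.3≥25.6).
Opt7: dominated by Opt2 (cost 49≤183, mass 666≤1713, torque 27.3≥15.4).
Opt8: dominated by Opt1 (cost 294≤510, mass 619≤1703, torque 23.2≥4.7).
Opt9: not dominated (best cost).
Opt10: dominated by Opt11 (cost 150≤303, mass 190≤1124, torque 29.9≥28.0).
Opt11: not dominated (best mass).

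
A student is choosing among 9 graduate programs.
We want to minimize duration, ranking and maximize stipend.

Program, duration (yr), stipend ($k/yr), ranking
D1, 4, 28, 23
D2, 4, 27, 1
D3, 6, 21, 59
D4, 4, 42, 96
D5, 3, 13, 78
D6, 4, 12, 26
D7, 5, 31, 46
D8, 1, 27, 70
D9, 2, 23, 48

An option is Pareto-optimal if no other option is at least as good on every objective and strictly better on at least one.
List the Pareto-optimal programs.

D1, D2, D4, D7, D8, D9

D1: not dominated.
D2: not dominated (best ranking).
D3: dominated by D1 (duration 4≤6, stipend 28≥21, ranking 23≤59).
D4: not dominated (best stipend).
D5: dominated by D8 (duration 1≤3, stipend 27≥13, ranking 70≤78).
D6: dominated by D1 (duration 4≤4, stipend 28≥12, ranking 23≤26).
D7: not dominated.
D8: not dominated (best duration).
D9: not dominated.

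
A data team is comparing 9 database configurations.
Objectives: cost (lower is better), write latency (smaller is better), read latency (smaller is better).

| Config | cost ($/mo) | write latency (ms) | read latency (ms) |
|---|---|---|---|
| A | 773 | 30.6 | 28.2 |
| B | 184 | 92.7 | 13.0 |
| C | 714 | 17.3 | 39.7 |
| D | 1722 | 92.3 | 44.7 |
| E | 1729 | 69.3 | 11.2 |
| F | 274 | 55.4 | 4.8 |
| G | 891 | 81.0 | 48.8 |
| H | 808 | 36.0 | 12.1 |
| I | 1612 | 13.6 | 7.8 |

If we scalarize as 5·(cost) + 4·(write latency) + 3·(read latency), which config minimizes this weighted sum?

A: 5·773 + 4·30.6 + 3·28.2 = 4072.0
B: 5·184 + 4·92.7 + 3·13.0 = 1329.8
C: 5·714 + 4·17.3 + 3·39.7 = 3758.3
D: 5·1722 + 4·92.3 + 3·44.7 = 9113.3
E: 5·1729 + 4·69.3 + 3·11.2 = 8955.8
F: 5·274 + 4·55.4 + 3·4.8 = 1606.0
G: 5·891 + 4·81.0 + 3·48.8 = 4925.4
H: 5·808 + 4·36.0 + 3·12.1 = 4220.3
I: 5·1612 + 4·13.6 + 3·7.8 = 8137.8
Lowest: B at 1329.8.

B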